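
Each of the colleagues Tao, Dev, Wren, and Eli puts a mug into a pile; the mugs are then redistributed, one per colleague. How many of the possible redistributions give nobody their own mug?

Count assignments avoiding every fixed point. For any j of the 4 colleagues fixed to their own mug, the other 4−j can be arranged in (4−j)! ways.
By inclusion–exclusion this is Σ_{j=0}^{4} (−1)^j C(4,j)·(4−j)!.
Computing: 24 − 24 + 12 − 4 + 1 = 9.

9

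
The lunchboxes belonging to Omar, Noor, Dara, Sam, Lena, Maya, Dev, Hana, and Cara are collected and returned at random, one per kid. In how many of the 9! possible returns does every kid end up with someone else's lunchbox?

133496

Count assignments avoiding every fixed point. For any j of the 9 kids fixed to their own lunchbox, the other 9−j can be arranged in (9−j)! ways.
By inclusion–exclusion this is Σ_{j=0}^{9} (−1)^j C(9,j)·(9−j)!.
Computing: 362880 − 362880 + 181440 − 60480 + 15120 − 3024 + 504 − 72 + 9 − 1 = 133496.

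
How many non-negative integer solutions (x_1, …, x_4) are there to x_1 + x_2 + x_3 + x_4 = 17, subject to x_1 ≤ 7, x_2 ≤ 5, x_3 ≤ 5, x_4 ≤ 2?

Without the upper bounds there are C(20,3) = 1140 ways to split 17 among 4 variables.
Subtract solutions that violate a single cap (substitute x_i' = x_i − (cap_i+1)): x_1 ≥ 8 gives C(12,3) = 220; x_2 ≥ 6 gives C(14,3) = 364; x_3 ≥ 6 gives C(14,3) = 364; x_4 ≥ 3 gives C(17,3) = 680. Together 1628.
Add back pairs where two caps are both exceeded: 20 + 20 + 84 + 56 + 165 + 165 = 510.
Subtract triples: 0 + 1 + 1 + 10 = 12.
By inclusion–exclusion the count is 1140 − 1628 + 510 − 12 = 10.

10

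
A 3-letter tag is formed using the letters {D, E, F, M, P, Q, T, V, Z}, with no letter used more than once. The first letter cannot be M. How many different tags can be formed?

The first letter has 9−1 = 8 choices (anything except M).
The remaining 2 letters are filled from the other 8 symbols without repetition: 8 × 7 = 56.
Total: 8 × 56 = 448.

448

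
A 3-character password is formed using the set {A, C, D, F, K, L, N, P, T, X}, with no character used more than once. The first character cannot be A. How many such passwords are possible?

648

The first character has 10−1 = 9 choices (anything except A).
The remaining 2 characters are filled from the other 9 symbols without repetition: 9 × 8 = 72.
Total: 9 × 72 = 648.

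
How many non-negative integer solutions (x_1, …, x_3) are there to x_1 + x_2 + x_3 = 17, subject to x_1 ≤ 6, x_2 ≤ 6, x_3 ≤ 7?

Without the upper bounds there are C(19,2) = 171 ways to split 17 among 3 variables.
Subtract solutions that violate a single cap (substitute x_i' = x_i − (cap_i+1)): x_1 ≥ 7 gives C(12,2) = 66; x_2 ≥ 7 gives C(12,2) = 66; x_3 ≥ 8 gives C(11,2) = 55. Together 187.
Add back pairs where two caps are both exceeded: 10 + 6 + 6 = 22.
By inclusion–exclusion the count is 171 − 187 + 22 = 6.

6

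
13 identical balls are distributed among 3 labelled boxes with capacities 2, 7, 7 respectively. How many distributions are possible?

By stars and bars, unrestricted non-negative solutions to x_1+…+x_3 = 13 number C(13+2,2) = 105.
Subtract solutions that violate a single cap (substitute x_i' = x_i − (cap_i+1)): x_1 ≥ 3 gives C(12,2) = 66; x_2 ≥ 8 gives C(7,2) = 21; x_3 ≥ 8 gives C(7,2) = 21. Together 108.
Add back pairs where two caps are both exceeded: 6 + 6 + 0 = 12.
By inclusion–exclusion the count is 105 − 108 + 12 = 9.

9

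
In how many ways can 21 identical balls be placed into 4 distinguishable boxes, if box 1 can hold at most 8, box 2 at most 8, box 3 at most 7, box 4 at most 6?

By stars and bars, unrestricted non-negative solutions to x_1+…+x_4 = 21 number C(21+3,3) = 2024.
Subtract solutions that violate a single cap (substitute x_i' = x_i − (cap_i+1)): x_1 ≥ 9 gives C(15,3) = 455; x_2 ≥ 9 gives C(15,3) = 455; x_3 ≥ 8 gives C(16,3) = 560; x_4 ≥ 7 gives C(17,3) = 680. Together 2150.
Add back pairs where two caps are both exceeded: 20 + 35 + 56 + 35 + 56 + 84 = 286.
By inclusion–exclusion the count is 2024 − 2150 + 286 = 160.

160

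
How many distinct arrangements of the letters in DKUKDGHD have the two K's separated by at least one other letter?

2520

Total arrangements of DKUKDGHD: 8!/(3!·2!) = 3360.
If the two K's are adjacent, glue them into one block, leaving 7 items to arrange: (7)!/(3!) = 840 ways.
Subtracting, 3360 − 840 = 2520 arrangements keep the K's apart.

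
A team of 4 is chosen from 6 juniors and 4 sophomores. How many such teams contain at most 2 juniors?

115

Split by how many juniors are chosen (0 through 2).
Sum: C(6,0)·C(4,4) + C(6,1)·C(4,3) + C(6,2)·C(4,2) = 1 + 24 + 90 = 115.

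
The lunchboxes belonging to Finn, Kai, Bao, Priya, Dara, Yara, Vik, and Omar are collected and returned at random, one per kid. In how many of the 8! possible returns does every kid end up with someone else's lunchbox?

14833

Count assignments avoiding every fixed point. For any j of the 8 kids fixed to their own lunchbox, the other 8−j can be arranged in (8−j)! ways.
By inclusion–exclusion this is Σ_{j=0}^{8} (−1)^j C(8,j)·(8−j)!.
Computing: 40320 − 40320 + 20160 − 6720 + 1680 − 336 + 56 − 8 + 1 = 14833.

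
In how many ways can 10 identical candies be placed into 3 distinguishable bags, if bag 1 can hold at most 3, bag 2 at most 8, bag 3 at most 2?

9

By stars and bars, unrestricted non-negative solutions to x_1+…+x_3 = 10 number C(10+2,2) = 66.
Subtract solutions that violate a single cap (substitute x_i' = x_i − (cap_i+1)): x_1 ≥ 4 gives C(8,2) = 28; x_2 ≥ 9 gives C(3,2) = 3; x_3 ≥ 3 gives C(9,2) = 36. Together 67.
Add back pairs where two caps are both exceeded: 0 + 10 + 0 = 10.
By inclusion–exclusion the count is 66 − 67 + 10 = 9.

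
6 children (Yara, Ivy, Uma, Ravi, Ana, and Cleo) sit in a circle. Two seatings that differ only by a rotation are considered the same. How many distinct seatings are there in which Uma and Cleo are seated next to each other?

Glue Uma and Cleo into a block (2 internal orders). Seating 5 units around a circle gives (4)! arrangements.
So 2 × (4)! = 2 × 24 = 48.

48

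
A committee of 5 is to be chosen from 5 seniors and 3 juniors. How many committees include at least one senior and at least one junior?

With no constraint there are C(8,5) = 56 possible selections.
Subtract selections that omit an entire group: no seniors → C(3,5) = 0; no juniors → C(5,5) = 1.
Both groups omitted at once is impossible, so 56 − 1 = 55.

55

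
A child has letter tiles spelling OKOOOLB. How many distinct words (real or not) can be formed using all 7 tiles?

210

OKOOOLB has 7 letters with O appearing 4 times.
So there are 7! / (4!) = 210 distinguishable arrangements.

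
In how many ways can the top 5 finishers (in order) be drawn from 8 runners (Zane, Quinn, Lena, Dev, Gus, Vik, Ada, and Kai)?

This is an ordered selection of 5 from 8: P(8,5).
That gives 8 × 7 × 6 × 5 × 4 = 6720.

6720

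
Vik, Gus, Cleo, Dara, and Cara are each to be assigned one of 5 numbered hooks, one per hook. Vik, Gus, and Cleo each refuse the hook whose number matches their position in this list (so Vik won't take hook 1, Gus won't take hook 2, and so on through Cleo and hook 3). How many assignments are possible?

64

Let Aᵢ (for i ∈ {1, 2, 3}) be the placements that put person i in their forbidden hook. Any j of these fix j positions, leaving (5−j)! ways to fill the rest, and there are C(3,j) ways to pick which j.
By inclusion–exclusion, the number of valid placements is Σ_{j=0}^{3} (−1)^j C(3,j)·(5−j)!.
Computing: 120 − 72 + 18 − 2 = 64.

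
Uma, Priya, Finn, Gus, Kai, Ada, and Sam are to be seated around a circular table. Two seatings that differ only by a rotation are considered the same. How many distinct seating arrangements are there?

Seat Uma anywhere (absorbing the rotational symmetry), then permute the other 6: (6)! = 720.

720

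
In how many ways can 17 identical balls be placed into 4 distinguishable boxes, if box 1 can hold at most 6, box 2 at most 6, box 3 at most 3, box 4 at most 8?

Without the upper bounds there are C(20,3) = 1140 ways to split 17 among 4 boxes.
Subtract solutions that violate a single cap (substitute x_i' = x_i − (cap_i+1)): x_1 ≥ 7 gives C(13,3) = 286; x_2 ≥ 7 gives C(13,3) = 286; x_3 ≥ 4 gives C(16,3) = 560; x_4 ≥ 9 gives C(11,3) = 165. Together 1297.
Add back pairs where two caps are both exceeded: 20 + 84 + 4 + 84 + 4 + 35 = 231.
By inclusion–exclusion the count is 1140 − 1297 + 231 = 74.

74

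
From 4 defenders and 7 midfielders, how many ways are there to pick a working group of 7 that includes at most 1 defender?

29

Split by how many defenders are chosen (0 through 1).
Sum: C(4,0)·C(7,7) + C(4,1)·C(7,6) = 1 + 28 = 29.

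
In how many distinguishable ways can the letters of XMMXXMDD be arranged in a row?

560

Letter multiplicities in XMMXXMDD: D×2, M×3, X×3.
Dividing 8! = 40320 by 3!·3!·2! = 72 for the repeated letters gives 560.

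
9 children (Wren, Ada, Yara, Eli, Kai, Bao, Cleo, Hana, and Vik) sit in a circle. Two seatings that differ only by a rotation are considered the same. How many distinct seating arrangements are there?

Fix one person's seat to break rotational symmetry; the remaining 8 people can be arranged in (8)! = 40320 ways.

40320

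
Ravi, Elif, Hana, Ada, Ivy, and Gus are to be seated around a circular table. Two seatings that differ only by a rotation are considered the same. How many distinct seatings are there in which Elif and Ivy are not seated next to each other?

All circular seatings of 6 people number (5)! = 120.
Seatings with Elif beside Ivy: treat them as a block with 2 internal orders, giving 2 × (4)! = 48.
Subtracting, 120 − 48 = 72.

72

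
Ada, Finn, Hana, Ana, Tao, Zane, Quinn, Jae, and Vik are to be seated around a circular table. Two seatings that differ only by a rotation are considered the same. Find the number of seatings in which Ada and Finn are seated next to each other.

10080

Glue Ada and Finn into a block (2 internal orders). Seating 8 units around a circle gives (7)! arrangements.
So 2 × (7)! = 2 × 5040 = 10080.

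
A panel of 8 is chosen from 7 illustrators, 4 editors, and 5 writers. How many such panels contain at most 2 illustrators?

Split by how many illustrators are chosen (0 through 2).
Sum: C(7,0)·C(9,8) + C(7,1)·C(9,7) + C(7,2)·C(9,6) = 9 + 252 + 1764 = 2025.

2025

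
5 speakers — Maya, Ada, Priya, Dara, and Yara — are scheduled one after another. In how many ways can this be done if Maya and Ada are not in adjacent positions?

72

There are 5! = 120 arrangements in all. If Maya and Ada are adjacent, merging them into one block gives 2·(4)! = 48 arrangements.
So 120 − 48 = 72 arrangements keep them apart.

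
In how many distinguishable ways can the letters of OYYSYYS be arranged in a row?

105

Letter multiplicities in OYYSYYS: O×1, S×2, Y×4.
Dividing 7! = 5040 by 4!·2! = 48 for the repeated letters gives 105.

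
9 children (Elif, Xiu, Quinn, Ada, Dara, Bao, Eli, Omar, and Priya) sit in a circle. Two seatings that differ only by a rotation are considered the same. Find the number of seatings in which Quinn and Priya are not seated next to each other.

All circular seatings of 9 people number (8)! = 40320.
Seatings with Quinn beside Priya: treat them as a block with 2 internal orders, giving 2 × (7)! = 10080.
Subtracting, 40320 − 10080 = 30240.

30240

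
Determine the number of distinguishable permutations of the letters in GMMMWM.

GMMMWM has 6 letters with M appearing 4 times.
Dividing 6! = 720 by 4! = 24 for the repeated letters gives 30.

30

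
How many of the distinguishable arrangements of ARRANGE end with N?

With the last slot taken by N, it remains to arrange the other 6 letters (ARRAGE).
Those 6 letters have A appearing twice and R appearing twice, giving (6)!/(2!·2!) = 180.

180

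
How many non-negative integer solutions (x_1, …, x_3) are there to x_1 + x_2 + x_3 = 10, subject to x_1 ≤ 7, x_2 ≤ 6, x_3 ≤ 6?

40

Without the upper bounds there are C(12,2) = 66 ways to split 10 among 3 variables.
Subtract solutions that violate a single cap (substitute x_i' = x_i − (cap_i+1)): x_1 ≥ 8 gives C(4,2) = 6; x_2 ≥ 7 gives C(5,2) = 10; x_3 ≥ 7 gives C(5,2) = 10. Together 26.
No two caps can be exceeded simultaneously, so the pair terms are all 0.
By inclusion–exclusion the count is 66 − 26 + 0 = 40.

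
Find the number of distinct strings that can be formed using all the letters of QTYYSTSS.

The 8 letters of QTYYSTSS have repeats: S appearing 3 times, T appearing twice, and Y appearing twice.
So there are 8! / (3!·2!·2!) = 1680 distinguishable arrangements.

1680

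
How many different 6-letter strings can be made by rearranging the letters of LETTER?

LETTER has 6 letters with E appearing twice and T appearing twice.
Dividing 6! = 720 by 2!·2! = 4 for the repeated letters gives 180.

180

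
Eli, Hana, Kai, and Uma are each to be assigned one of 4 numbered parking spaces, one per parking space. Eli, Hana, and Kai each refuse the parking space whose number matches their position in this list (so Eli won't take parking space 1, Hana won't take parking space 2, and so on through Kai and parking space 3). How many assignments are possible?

11

Let Aᵢ (for i ∈ {1, 2, 3}) be the placements that put person i in their forbidden parking space. Any j of these fix j positions, leaving (4−j)! ways to fill the rest, and there are C(3,j) ways to pick which j.
By inclusion–exclusion, the number of valid placements is Σ_{j=0}^{3} (−1)^j C(3,j)·(4−j)!.
Computing: 24 − 18 + 6 − 1 = 11.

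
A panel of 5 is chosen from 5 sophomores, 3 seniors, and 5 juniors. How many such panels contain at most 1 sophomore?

Split by how many sophomores are chosen (0 through 1).
Sum: C(5,0)·C(8,5) + C(5,1)·C(8,4) = 56 + 350 = 406.

406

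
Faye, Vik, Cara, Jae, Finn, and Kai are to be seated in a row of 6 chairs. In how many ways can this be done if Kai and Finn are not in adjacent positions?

There are 6! = 720 arrangements in all. If Kai and Finn are adjacent, merging them into one block gives 2·(5)! = 240 arrangements.
So 720 − 240 = 480 arrangements keep them apart.

480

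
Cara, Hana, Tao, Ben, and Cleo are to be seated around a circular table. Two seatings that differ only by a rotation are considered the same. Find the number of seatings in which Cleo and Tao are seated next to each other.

12

Treat {Cleo, Tao} as one unit (2 internal orders) and seat the resulting 4 units around the table: (3)! circular arrangements.
So 2 × (3)! = 2 × 6 = 12.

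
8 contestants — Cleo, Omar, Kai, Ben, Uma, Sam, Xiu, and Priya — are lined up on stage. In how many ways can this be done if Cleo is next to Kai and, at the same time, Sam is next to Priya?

2880

Treat {Cleo,Kai} as one block (2 orders) and {Sam,Priya} as another (2 orders).
That leaves 6 units to arrange: 2 × 2 × 6! = 4 × 720 = 2880.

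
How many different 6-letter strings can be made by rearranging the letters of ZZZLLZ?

15

Letter multiplicities in ZZZLLZ: L×2, Z×4.
The number of distinct arrangements is 6!/(4!·2!) = 720/48 = 15.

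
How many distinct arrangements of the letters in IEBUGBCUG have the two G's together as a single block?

Treat the 2 copies of G as a single block. The multiset to arrange is then {GG, B, B, C, E, I, U, U}, 8 items in all.
That gives (8)!/(2!·2!) = 10080 arrangements.

10080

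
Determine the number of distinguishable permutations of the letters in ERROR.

The 5 letters of ERROR have repeats: R appearing 3 times.
The number of distinct arrangements is 5!/(3!) = 120/6 = 20.

20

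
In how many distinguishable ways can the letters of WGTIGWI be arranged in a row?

Letter multiplicities in WGTIGWI: G×2, I×2, T×1, W×2.
Dividing 7! = 5040 by 2!·2!·2! = 8 for the repeated letters gives 630.

630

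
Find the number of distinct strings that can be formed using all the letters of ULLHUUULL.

The 9 letters of ULLHUUULL have repeats: L appearing 4 times and U appearing 4 times.
So there are 9! / (4!·4!) = 630 distinguishable arrangements.

630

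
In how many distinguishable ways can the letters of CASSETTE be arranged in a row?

The 8 letters of CASSETTE have repeats: E appearing twice, S appearing twice, and T appearing twice.
Dividing 8! = 40320 by 2!·2!·2! = 8 for the repeated letters gives 5040.

5040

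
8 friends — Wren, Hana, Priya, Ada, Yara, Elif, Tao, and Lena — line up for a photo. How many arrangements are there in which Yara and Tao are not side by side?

30240

There are 8! = 40320 arrangements in all. If Yara and Tao are adjacent, merging them into one block gives 2·(7)! = 10080 arrangements.
So 40320 − 10080 = 30240 arrangements keep them apart.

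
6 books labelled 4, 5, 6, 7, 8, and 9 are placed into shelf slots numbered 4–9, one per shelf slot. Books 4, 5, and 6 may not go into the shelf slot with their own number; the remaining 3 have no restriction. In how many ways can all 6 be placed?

426

Let Aᵢ (for i ∈ {4, 5, 6}) be the placements that put book i in its forbidden shelf slot. Any j of these fix j positions, leaving (6−j)! ways to fill the rest, and there are C(3,j) ways to pick which j.
By inclusion–exclusion, the number of valid placements is Σ_{j=0}^{3} (−1)^j C(3,j)·(6−j)!.
Computing: 720 − 360 + 72 − 6 = 426.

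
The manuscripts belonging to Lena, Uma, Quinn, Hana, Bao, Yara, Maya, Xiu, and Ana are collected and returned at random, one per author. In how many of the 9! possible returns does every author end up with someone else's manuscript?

Let Aᵢ be the assignments in which author i gets their own manuscript. We want the size of the complement of A₁∪…∪A_9.
By inclusion–exclusion this is Σ_{j=0}^{9} (−1)^j C(9,j)·(9−j)!.
Computing: 362880 − 362880 + 181440 − 60480 + 15120 − 3024 + 504 − 72 + 9 − 1 = 133496.

133496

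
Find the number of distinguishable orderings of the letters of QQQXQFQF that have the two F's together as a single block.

42

Treat the 2 copies of F as a single block. The multiset to arrange is then {FF, Q, Q, Q, Q, Q, X}, 7 items in all.
That gives (7)!/(5!) = 42 arrangements.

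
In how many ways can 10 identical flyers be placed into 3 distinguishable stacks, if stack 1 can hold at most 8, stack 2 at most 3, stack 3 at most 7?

Ignoring the caps, the number of non-negative solutions to x_1+…+x_3 = 10 is C(12,2) = 66.
Subtract solutions that violate a single cap (substitute x_i' = x_i − (cap_i+1)): x_1 ≥ 9 gives C(3,2) = 3; x_2 ≥ 4 gives C(8,2) = 28; x_3 ≥ 8 gives C(4,2) = 6. Together 37.
No two caps can be exceeded simultaneously, so the pair terms are all 0.
By inclusion–exclusion the count is 66 − 37 + 0 = 29.

29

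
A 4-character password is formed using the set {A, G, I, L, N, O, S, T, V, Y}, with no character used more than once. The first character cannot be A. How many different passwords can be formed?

The first character has 10−1 = 9 choices (anything except A).
The remaining 3 characters are filled from the other 9 symbols without repetition: 9 × 8 × 7 = 504.
Total: 9 × 504 = 4536.

4536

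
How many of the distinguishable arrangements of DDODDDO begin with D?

15

Fix D in the first position and arrange the remaining 6 letters.
Those 6 letters have D appearing 4 times and O appearing twice, giving (6)!/(4!·2!) = 15.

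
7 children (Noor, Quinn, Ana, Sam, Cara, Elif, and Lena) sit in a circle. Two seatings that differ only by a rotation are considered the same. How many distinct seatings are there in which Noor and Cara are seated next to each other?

240

Glue Noor and Cara into a block (2 internal orders). Seating 6 units around a circle gives (5)! arrangements.
So 2 × (5)! = 2 × 120 = 240.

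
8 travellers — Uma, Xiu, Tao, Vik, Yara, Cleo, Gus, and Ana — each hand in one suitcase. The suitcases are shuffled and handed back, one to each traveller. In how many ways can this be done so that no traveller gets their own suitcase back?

14833

Let Aᵢ be the assignments in which traveller i gets their own suitcase. We want the size of the complement of A₁∪…∪A_8.
By inclusion–exclusion this is Σ_{j=0}^{8} (−1)^j C(8,j)·(8−j)!.
Computing: 40320 − 40320 + 20160 − 6720 + 1680 − 336 + 56 − 8 + 1 = 14833.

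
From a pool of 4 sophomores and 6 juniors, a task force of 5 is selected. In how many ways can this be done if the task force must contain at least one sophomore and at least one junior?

246

With no constraint there are C(10,5) = 252 possible selections.
Selections missing a whole group: no sophomores → C(6,5) = 6; no juniors → C(4,5) = 0.
Both groups omitted at once is impossible, so 252 − 6 = 246.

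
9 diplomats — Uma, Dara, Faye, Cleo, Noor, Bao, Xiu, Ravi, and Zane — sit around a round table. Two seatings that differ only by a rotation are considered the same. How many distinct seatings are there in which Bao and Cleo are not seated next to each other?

30240

All circular seatings of 9 people number (8)! = 40320.
Seatings with Bao beside Cleo: treat them as a block with 2 internal orders, giving 2 × (7)! = 10080.
Subtracting, 40320 − 10080 = 30240.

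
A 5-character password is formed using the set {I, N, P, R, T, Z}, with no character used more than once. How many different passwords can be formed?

Choose and order 5 of the 6 symbols: the first character has 6 options, the next 5, and so on down to 2.
6 × 5 × 4 × 3 × 2 = 720.

720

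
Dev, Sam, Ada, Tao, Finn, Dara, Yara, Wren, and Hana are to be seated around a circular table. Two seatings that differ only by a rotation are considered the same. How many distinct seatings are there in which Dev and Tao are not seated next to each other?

Without the restriction there are (8)! = 40320 seatings.
Those with Dev next to Tao: fuse the pair into one unit and seat 8 units around a circle — 2·(7)! = 10080.
Subtracting, 40320 − 10080 = 30240.

30240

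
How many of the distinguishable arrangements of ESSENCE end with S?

120

Fix S in the last position and arrange the remaining 6 letters.
Those 6 letters have E appearing 3 times, giving (6)!/(3!) = 120.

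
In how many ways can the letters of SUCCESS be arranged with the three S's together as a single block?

Treat the 3 copies of S as a single block. The multiset to arrange is then {SSS, C, C, E, U}, 5 items in all.
That gives (5)!/(2!) = 60 arrangements.

60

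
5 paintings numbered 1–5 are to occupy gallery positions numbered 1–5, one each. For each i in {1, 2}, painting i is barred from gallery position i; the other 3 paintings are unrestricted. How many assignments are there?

78

Let Aᵢ (for i ∈ {1, 2}) be the placements that put painting i in its forbidden gallery position. Any j of these fix j positions, leaving (5−j)! ways to fill the rest, and there are C(2,j) ways to pick which j.
By inclusion–exclusion, the number of valid placements is Σ_{j=0}^{2} (−1)^j C(2,j)·(5−j)!.
Computing: 120 − 48 + 6 = 78.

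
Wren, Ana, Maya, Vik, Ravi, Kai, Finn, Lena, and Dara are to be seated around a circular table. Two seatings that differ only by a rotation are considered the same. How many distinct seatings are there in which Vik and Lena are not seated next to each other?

30240

All circular seatings of 9 people number (8)! = 40320.
Seatings with Vik beside Lena: treat them as a block with 2 internal orders, giving 2 × (7)! = 10080.
Subtracting, 40320 − 10080 = 30240.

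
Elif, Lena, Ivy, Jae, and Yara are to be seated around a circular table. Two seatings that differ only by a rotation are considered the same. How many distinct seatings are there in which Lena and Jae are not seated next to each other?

12

All circular seatings of 5 people number (4)! = 24.
Seatings with Lena beside Jae: treat them as a block with 2 internal orders, giving 2 × (3)! = 12.
Subtracting, 24 − 12 = 12.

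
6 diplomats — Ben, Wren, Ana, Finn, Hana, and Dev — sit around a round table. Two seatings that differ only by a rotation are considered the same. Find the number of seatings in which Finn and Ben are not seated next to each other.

72

Without the restriction there are (5)! = 120 seatings.
Those with Finn next to Ben: fuse the pair into one unit and seat 5 units around a circle — 2·(4)! = 48.
Subtracting, 120 − 48 = 72.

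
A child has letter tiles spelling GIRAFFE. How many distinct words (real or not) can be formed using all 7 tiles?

2520

Letter multiplicities in GIRAFFE: A×1, E×1, F×2, G×1, I×1, R×1.
So there are 7! / (2!) = 2520 distinguishable arrangements.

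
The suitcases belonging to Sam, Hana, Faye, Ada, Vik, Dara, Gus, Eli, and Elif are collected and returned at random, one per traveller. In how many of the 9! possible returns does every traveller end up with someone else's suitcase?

133496

Count assignments avoiding every fixed point. For any j of the 9 travellers fixed to their own suitcase, the other 9−j can be arranged in (9−j)! ways.
By inclusion–exclusion this is Σ_{j=0}^{9} (−1)^j C(9,j)·(9−j)!.
Computing: 362880 − 362880 + 181440 − 60480 + 15120 − 3024 + 504 − 72 + 9 − 1 = 133496.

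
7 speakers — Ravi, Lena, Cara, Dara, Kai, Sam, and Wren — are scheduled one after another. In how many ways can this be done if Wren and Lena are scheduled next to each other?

Glue Wren and Lena into one block (2 internal orders), leaving 6 units to arrange in a row.
That gives 2 × 6! = 2 × 720 = 1440.

1440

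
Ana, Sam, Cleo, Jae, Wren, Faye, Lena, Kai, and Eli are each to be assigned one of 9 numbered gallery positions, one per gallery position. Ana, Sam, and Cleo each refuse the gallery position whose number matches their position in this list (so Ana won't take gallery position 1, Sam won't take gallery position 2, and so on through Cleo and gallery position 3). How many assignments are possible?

Let Aᵢ (for i ∈ {1, 2, 3}) be the placements that put person i in their forbidden gallery position. Any j of these fix j positions, leaving (9−j)! ways to fill the rest, and there are C(3,j) ways to pick which j.
By inclusion–exclusion, the number of valid placements is Σ_{j=0}^{3} (−1)^j C(3,j)·(9−j)!.
Computing: 362880 − 120960 + 15120 − 720 = 256320.

256320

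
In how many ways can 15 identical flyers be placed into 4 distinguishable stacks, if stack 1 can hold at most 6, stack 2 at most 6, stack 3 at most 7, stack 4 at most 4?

136

Without the upper bounds there are C(18,3) = 816 ways to split 15 among 4 stacks.
Subtract solutions that violate a single cap (substitute x_i' = x_i − (cap_i+1)): x_1 ≥ 7 gives C(11,3) = 165; x_2 ≥ 7 gives C(11,3) = 165; x_3 ≥ 8 gives C(10,3) = 120; x_4 ≥ 5 gives C(13,3) = 286. Together 736.
Add back pairs where two caps are both exceeded: 4 + 1 + 20 + 1 + 20 + 10 = 56.
By inclusion–exclusion the count is 816 − 736 + 56 = 136.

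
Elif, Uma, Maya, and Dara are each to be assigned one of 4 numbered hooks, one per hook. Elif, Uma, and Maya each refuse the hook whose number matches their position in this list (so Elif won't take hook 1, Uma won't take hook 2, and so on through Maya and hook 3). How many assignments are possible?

11

Let Aᵢ (for i ∈ {1, 2, 3}) be the placements that put person i in their forbidden hook. Any j of these fix j positions, leaving (4−j)! ways to fill the rest, and there are C(3,j) ways to pick which j.
By inclusion–exclusion, the number of valid placements is Σ_{j=0}^{3} (−1)^j C(3,j)·(4−j)!.
Computing: 24 − 18 + 6 − 1 = 11.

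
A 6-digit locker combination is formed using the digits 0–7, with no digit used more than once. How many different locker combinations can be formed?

Choose and order 6 of the 8 symbols: the first digit has 8 options, the next 7, and so on down to 3.
8 × 7 × 6 × 5 × 4 × 3 = 20160.

20160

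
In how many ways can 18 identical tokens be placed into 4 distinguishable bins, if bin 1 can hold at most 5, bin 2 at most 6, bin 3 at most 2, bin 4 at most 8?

19

Without the upper bounds there are C(21,3) = 1330 ways to split 18 among 4 bins.
Subtract solutions that violate a single cap (substitute x_i' = x_i − (cap_i+1)): x_1 ≥ 6 gives C(15,3) = 455; x_2 ≥ 7 gives C(14,3) = 364; x_3 ≥ 3 gives C(18,3) = 816; x_4 ≥ 9 gives C(12,3) = 220. Together 1855.
Add back pairs where two caps are both exceeded: 56 + 220 + 20 + 165 + 10 + 84 = 555.
Subtract triples: 10 + 0 + 1 + 0 = 11.
By inclusion–exclusion the count is 1330 − 1855 + 555 − 11 = 19.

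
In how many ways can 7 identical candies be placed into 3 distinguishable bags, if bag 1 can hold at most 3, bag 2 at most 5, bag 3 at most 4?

17

Ignoring the caps, the number of non-negative solutions to x_1+…+x_3 = 7 is C(9,2) = 36.
Subtract solutions that violate a single cap (substitute x_i' = x_i − (cap_i+1)): x_1 ≥ 4 gives C(5,2) = 10; x_2 ≥ 6 gives C(3,2) = 3; x_3 ≥ 5 gives C(4,2) = 6. Together 19.
No two caps can be exceeded simultaneously, so the pair terms are all 0.
By inclusion–exclusion the count is 36 − 19 + 0 = 17.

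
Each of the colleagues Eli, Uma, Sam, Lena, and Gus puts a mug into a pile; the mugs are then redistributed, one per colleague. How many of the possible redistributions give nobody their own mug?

Count assignments avoiding every fixed point. For any j of the 5 colleagues fixed to their own mug, the other 5−j can be arranged in (5−j)! ways.
By inclusion–exclusion this is Σ_{j=0}^{5} (−1)^j C(5,j)·(5−j)!.
Computing: 120 − 120 + 60 − 20 + 5 − 1 = 44.

44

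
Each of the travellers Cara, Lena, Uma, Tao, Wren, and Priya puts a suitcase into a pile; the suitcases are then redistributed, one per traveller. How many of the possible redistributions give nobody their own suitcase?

Count assignments avoiding every fixed point. For any j of the 6 travellers fixed to their own suitcase, the other 6−j can be arranged in (6−j)! ways.
By inclusion–exclusion this is Σ_{j=0}^{6} (−1)^j C(6,j)·(6−j)!.
Computing: 720 − 720 + 360 − 120 + 30 − 6 + 1 = 265.

265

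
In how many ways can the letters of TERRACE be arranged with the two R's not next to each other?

Total arrangements of TERRACE: 7!/(2!·2!) = 1260.
If the two R's are adjacent, glue them into one block, leaving 6 items to arrange: (6)!/(2!) = 360 ways.
Subtracting, 1260 − 360 = 900 arrangements keep the R's apart.

900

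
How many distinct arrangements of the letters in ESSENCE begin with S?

Fix S in the first position and arrange the remaining 6 letters.
Those 6 letters have E appearing 3 times, giving (6)!/(3!) = 120.

120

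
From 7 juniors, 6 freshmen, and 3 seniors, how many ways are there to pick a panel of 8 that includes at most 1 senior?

Split by how many seniors are chosen (0 through 1).
Sum: C(3,0)·C(13,8) + C(3,1)·C(13,7) = 1287 + 5148 = 6435.

6435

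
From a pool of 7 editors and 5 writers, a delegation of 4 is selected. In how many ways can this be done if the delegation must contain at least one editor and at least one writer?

Total 4-person selections from all 12: C(12,4) = 495.
Subtract selections that omit an entire group: no editors → C(5,4) = 5; no writers → C(7,4) = 35.
Both groups omitted at once is impossible, so 495 − 40 = 455.

455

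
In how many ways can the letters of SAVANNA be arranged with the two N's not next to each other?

300

There are 7!/(3!·2!) = 420 arrangements of SAVANNA in total.
Arrangements with the N's together: treat NN as one letter, giving (6)!/(3!) = 120.
Hence 420 − 120 = 300.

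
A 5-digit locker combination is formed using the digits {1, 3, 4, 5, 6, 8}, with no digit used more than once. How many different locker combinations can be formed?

This is a permutation of 5 out of 6: P(6,5) = 6!/1!.
6 × 5 × 4 × 3 × 2 = 720.

720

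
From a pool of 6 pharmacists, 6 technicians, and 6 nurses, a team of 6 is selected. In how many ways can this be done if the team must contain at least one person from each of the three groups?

Total 6-person selections from all 18: C(18,6) = 18564.
Subtract selections that omit an entire group: no pharmacists → C(12,6) = 924; no technicians → C(12,6) = 924; no nurses → C(12,6) = 924.
Add back selections omitting two groups (i.e. drawn from a single group): C(6,6) + C(6,6) + C(6,6) = 3.
By inclusion–exclusion: 18564 − 2772 + 3 = 15795.

15795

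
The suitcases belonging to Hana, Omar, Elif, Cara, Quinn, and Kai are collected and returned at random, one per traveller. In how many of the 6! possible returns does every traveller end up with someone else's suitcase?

This is the derangement count D_6: permutations of 6 items with no fixed point.
By inclusion–exclusion this is Σ_{j=0}^{6} (−1)^j C(6,j)·(6−j)!.
Computing: 720 − 720 + 360 − 120 + 30 − 6 + 1 = 265.

265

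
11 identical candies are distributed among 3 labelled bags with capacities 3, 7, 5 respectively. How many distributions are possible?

Ignoring the caps, the number of non-negative solutions to x_1+…+x_3 = 11 is C(13,2) = 78.
Subtract solutions that violate a single cap (substitute x_i' = x_i − (cap_i+1)): x_1 ≥ 4 gives C(9,2) = 36; x_2 ≥ 8 gives C(5,2) = 10; x_3 ≥ 6 gives C(7,2) = 21. Together 67.
Add back pairs where two caps are both exceeded: 0 + 3 + 0 = 3.
By inclusion–exclusion the count is 78 − 67 + 3 = 14.

14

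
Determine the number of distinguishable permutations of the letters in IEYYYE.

60

Letter multiplicities in IEYYYE: E×2, I×1, Y×3.
Dividing 6! = 720 by 3!·2! = 12 for the repeated letters gives 60.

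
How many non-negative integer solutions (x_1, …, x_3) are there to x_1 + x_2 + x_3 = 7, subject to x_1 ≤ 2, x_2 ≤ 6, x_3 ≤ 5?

17

Ignoring the caps, the number of non-negative solutions to x_1+…+x_3 = 7 is C(9,2) = 36.
Subtract solutions that violate a single cap (substitute x_i' = x_i − (cap_i+1)): x_1 ≥ 3 gives C(6,2) = 15; x_2 ≥ 7 gives C(2,2) = 1; x_3 ≥ 6 gives C(3,2) = 3. Together 19.
No two caps can be exceeded simultaneously, so the pair terms are all 0.
By inclusion–exclusion the count is 36 − 19 + 0 = 17.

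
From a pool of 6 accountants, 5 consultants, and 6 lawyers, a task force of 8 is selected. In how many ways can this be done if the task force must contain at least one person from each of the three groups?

Total 8-person selections from all 17: C(17,8) = 24310.
Selections missing a whole group: no accountants → C(11,8) = 165; no consultants → C(12,8) = 495; no lawyers → C(11,8) = 165.
Add back selections omitting two groups (i.e. drawn from a single group): C(6,8) + C(5,8) + C(6,8) = 0.
By inclusion–exclusion: 24310 − 825 + 0 = 23485.

23485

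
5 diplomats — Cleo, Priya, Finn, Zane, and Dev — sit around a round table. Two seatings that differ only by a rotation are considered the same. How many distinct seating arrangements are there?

24

Seat Cleo anywhere (absorbing the rotational symmetry), then permute the other 4: (4)! = 24.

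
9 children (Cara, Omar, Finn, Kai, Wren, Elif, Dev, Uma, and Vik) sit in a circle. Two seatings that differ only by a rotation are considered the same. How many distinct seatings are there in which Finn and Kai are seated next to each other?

10080

Glue Finn and Kai into a block (2 internal orders). Seating 8 units around a circle gives (7)! arrangements.
So 2 × (7)! = 2 × 5040 = 10080.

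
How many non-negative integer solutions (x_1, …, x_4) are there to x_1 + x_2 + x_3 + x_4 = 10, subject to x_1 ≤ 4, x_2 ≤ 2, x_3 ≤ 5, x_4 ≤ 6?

Without the upper bounds there are C(13,3) = 286 ways to split 10 among 4 variables.
Subtract solutions that violate a single cap (substitute x_i' = x_i − (cap_i+1)): x_1 ≥ 5 gives C(8,3) = 56; x_2 ≥ 3 gives C(10,3) = 120; x_3 ≥ 6 gives C(7,3) = 35; x_4 ≥ 7 gives C(6,3) = 20. Together 231.
Add back pairs where two caps are both exceeded: 10 + 0 + 0 + 4 + 1 + 0 = 15.
By inclusion–exclusion the count is 286 − 231 + 15 = 70.

70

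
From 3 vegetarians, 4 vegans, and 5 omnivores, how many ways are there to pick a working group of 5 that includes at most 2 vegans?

Split by how many vegans are chosen (0 through 2).
Sum: C(4,0)·C(8,5) + C(4,1)·C(8,4) + C(4,2)·C(8,3) = 56 + 280 + 336 = 672.

672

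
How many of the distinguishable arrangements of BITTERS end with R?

360

With the last slot taken by R, it remains to arrange the other 6 letters (BITTES).
Those 6 letters have T appearing twice, giving (6)!/(2!) = 360.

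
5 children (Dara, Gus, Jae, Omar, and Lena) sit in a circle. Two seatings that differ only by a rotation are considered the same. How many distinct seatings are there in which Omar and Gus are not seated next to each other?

12

Without the restriction there are (4)! = 24 seatings.
Seatings with Omar beside Gus: treat them as a block with 2 internal orders, giving 2 × (3)! = 12.
Subtracting, 24 − 12 = 12.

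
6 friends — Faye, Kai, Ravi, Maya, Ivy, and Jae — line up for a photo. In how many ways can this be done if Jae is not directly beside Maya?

There are 6! = 720 arrangements in all. If Jae and Maya are adjacent, merging them into one block gives 2·(5)! = 240 arrangements.
So 720 − 240 = 480 arrangements keep them apart.

480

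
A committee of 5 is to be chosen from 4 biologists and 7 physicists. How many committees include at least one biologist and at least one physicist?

Total 5-person selections from all 11: C(11,5) = 462.
Subtract selections that omit an entire group: no biologists → C(7,5) = 21; no physicists → C(4,5) = 0.
Both groups omitted at once is impossible, so 462 − 21 = 441.

441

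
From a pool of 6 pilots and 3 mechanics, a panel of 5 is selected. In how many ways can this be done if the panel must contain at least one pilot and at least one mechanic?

Total 5-person selections from all 9: C(9,5) = 126.
Selections missing a whole group: no pilots → C(3,5) = 0; no mechanics → C(6,5) = 6.
Both groups omitted at once is impossible, so 126 − 6 = 120.

120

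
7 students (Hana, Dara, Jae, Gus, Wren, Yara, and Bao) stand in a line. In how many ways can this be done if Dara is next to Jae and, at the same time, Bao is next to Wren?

Treat {Dara,Jae} as one block (2 orders) and {Bao,Wren} as another (2 orders).
That leaves 5 units to arrange: 2 × 2 × 5! = 4 × 120 = 480.

480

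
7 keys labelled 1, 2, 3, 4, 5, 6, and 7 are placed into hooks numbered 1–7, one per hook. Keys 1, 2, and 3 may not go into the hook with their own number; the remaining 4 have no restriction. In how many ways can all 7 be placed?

3216

Let Aᵢ (for i ∈ {1, 2, 3}) be the placements that put key i in its forbidden hook. Any j of these fix j positions, leaving (7−j)! ways to fill the rest, and there are C(3,j) ways to pick which j.
By inclusion–exclusion, the number of valid placements is Σ_{j=0}^{3} (−1)^j C(3,j)·(7−j)!.
Computing: 5040 − 2160 + 360 − 24 = 3216.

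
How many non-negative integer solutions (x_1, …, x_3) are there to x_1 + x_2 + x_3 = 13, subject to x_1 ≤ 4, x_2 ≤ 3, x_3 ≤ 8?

Ignoring the caps, the number of non-negative solutions to x_1+…+x_3 = 13 is C(15,2) = 105.
Subtract solutions that violate a single cap (substitute x_i' = x_i − (cap_i+1)): x_1 ≥ 5 gives C(10,2) = 45; x_2 ≥ 4 gives C(11,2) = 55; x_3 ≥ 9 gives C(6,2) = 15. Together 115.
Add back pairs where two caps are both exceeded: 15 + 0 + 1 = 16.
By inclusion–exclusion the count is 105 − 115 + 16 = 6.

6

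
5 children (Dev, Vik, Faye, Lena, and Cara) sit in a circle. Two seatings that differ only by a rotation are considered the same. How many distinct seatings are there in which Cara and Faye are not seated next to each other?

Without the restriction there are (4)! = 24 seatings.
Seatings with Cara beside Faye: treat them as a block with 2 internal orders, giving 2 × (3)! = 12.
Subtracting, 24 − 12 = 12.

12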